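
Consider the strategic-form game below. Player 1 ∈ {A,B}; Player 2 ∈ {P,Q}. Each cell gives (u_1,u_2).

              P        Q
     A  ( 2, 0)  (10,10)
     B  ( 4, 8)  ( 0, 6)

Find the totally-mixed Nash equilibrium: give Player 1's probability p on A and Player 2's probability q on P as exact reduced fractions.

P1 indiff ⇒ q·2+(1-q)·10 = q·4+(1-q)·0 ⇒ q(-2) = (1-q)(-10) ⇒ q = 5/6
P2 indiff ⇒ p·0+(1-p)·8 = p·10+(1-p)·6 ⇒ p(-10) = (1-p)(-2) ⇒ p = 1/6

P1 mixes 1/6 on A; P2 mixes 5/6 on P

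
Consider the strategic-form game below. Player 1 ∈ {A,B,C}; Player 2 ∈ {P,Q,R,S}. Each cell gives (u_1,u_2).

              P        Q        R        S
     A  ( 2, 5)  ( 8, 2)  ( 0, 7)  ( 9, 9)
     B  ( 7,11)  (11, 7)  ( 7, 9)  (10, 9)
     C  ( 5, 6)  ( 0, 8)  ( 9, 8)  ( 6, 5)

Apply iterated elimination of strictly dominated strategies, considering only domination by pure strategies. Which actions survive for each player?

Survivors P1:{B,C} P2:{P,Q,R}

P1 drop A (B beats it: P:7>2 Q:11>8 R:7>0 S:10>9)
P2 drop S (P beats it: B:11>9 C:6>5)
P1→{B,C} P2→{P,Q,R}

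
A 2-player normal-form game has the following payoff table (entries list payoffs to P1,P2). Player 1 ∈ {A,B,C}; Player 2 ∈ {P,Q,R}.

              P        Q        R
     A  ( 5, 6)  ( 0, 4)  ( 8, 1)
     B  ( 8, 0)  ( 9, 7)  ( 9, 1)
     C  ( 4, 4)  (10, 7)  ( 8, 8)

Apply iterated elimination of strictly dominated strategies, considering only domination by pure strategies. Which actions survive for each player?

Survivors P1:{B,C} P2:{Q,R}

P1 drop A (B beats it: P:8>5 Q:9>0 R:9>8)
P2 drop P (Q beats it: B:7>0 C:7>4)
P1→{B,C} P2→{Q,R}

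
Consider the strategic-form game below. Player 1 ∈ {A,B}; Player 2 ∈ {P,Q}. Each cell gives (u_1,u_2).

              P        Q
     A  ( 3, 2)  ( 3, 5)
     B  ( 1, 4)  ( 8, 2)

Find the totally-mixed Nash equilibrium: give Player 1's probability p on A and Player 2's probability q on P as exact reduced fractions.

P1 indiff ⇒ q·3+(1-q)·3 = q·1+(1-q)·8 ⇒ q(2) = (1-q)(5) ⇒ q = 5/7
P2 indiff ⇒ p·2+(1-p)·4 = p·5+(1-p)·2 ⇒ p(-3) = (1-p)(-2) ⇒ p = 2/5

p=2/5, q=5/7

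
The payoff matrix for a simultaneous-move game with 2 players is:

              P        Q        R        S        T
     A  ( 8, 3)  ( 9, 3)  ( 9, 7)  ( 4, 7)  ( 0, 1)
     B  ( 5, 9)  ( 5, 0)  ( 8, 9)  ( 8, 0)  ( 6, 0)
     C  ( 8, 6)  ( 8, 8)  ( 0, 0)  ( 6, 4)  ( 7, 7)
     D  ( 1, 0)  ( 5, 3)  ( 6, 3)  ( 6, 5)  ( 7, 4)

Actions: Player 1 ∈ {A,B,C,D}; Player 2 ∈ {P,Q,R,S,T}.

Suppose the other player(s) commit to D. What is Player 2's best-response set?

BR_2 = {S}

u_2(P vs D) = 0
u_2(Q vs D) = 3
u_2(R vs D) = 3
u_2(S vs D) = 5
u_2(T vs D) = 4
max payoff 5 at {S}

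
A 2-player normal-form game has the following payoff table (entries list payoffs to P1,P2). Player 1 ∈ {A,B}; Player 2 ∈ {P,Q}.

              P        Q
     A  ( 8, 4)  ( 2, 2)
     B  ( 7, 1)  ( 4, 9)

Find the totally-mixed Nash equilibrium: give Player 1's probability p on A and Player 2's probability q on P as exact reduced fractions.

(p,q) = (4/5, 2/3)

P1 indiff ⇒ q·8+(1-q)·2 = q·7+(1-q)·4 ⇒ q(1) = (1-q)(2) ⇒ q = 2/3
P2 indiff ⇒ p·4+(1-p)·1 = p·2+(1-p)·9 ⇒ p(2) = (1-p)(8) ⇒ p = 4/5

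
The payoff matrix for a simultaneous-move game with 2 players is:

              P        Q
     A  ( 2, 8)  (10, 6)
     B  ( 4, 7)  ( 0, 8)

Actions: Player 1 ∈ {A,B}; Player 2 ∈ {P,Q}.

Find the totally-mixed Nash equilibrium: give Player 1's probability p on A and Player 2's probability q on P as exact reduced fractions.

P1 indiff ⇒ q·2+(1-q)·10 = q·4+(1-q)·0 ⇒ q(-2) = (1-q)(-10) ⇒ q = 5/6
P2 indiff ⇒ p·8+(1-p)·7 = p·6+(1-p)·8 ⇒ p(2) = (1-p)(1) ⇒ p = 1/3

P1 mixes 1/3 on A; P2 mixes 5/6 on P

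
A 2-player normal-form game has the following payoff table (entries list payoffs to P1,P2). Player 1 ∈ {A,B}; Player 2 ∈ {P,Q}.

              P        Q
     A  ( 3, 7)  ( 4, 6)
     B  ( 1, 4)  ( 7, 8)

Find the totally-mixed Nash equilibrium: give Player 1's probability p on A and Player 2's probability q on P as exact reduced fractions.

(p,q) = (4/5, 3/5)

P1 indiff ⇒ q·3+(1-q)·4 = q·1+(1-q)·7 ⇒ q(2) = (1-q)(3) ⇒ q = 3/5
P2 indiff ⇒ p·7+(1-p)·4 = p·6+(1-p)·8 ⇒ p(1) = (1-p)(4) ⇒ p = 4/5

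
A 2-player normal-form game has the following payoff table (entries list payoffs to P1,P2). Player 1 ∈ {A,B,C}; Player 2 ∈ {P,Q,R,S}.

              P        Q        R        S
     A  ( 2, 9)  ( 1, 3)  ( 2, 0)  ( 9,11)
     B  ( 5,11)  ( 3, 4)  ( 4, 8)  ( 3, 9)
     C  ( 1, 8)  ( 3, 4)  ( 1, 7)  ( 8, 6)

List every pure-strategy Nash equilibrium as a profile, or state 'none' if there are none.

Nash profiles: (A,S), (B,P)

(A,P): not NE [P1→B gives 5>2; P2→S gives 11>9]
(A,Q): not NE [P1→C gives 3>1; P2→S gives 11>3]
(A,R): not NE [P1→B gives 4>2; P2→S gives 11>0]
(A,S): NE
(B,P): NE
(B,Q): not NE [P2→P gives 11>4]
(B,R): not NE [P2→P gives 11>8]
(B,S): not NE [P1→A gives 9>3; P2→P gives 11>9]
(C,P): not NE [P1→B gives 5>1]
(C,Q): not NE [P2→P gives 8>4]
(C,R): not NE [P1→B gives 4>1; P2→P gives 8>7]
(C,S): not NE [P1→A gives 9>8; P2→P gives 8>6]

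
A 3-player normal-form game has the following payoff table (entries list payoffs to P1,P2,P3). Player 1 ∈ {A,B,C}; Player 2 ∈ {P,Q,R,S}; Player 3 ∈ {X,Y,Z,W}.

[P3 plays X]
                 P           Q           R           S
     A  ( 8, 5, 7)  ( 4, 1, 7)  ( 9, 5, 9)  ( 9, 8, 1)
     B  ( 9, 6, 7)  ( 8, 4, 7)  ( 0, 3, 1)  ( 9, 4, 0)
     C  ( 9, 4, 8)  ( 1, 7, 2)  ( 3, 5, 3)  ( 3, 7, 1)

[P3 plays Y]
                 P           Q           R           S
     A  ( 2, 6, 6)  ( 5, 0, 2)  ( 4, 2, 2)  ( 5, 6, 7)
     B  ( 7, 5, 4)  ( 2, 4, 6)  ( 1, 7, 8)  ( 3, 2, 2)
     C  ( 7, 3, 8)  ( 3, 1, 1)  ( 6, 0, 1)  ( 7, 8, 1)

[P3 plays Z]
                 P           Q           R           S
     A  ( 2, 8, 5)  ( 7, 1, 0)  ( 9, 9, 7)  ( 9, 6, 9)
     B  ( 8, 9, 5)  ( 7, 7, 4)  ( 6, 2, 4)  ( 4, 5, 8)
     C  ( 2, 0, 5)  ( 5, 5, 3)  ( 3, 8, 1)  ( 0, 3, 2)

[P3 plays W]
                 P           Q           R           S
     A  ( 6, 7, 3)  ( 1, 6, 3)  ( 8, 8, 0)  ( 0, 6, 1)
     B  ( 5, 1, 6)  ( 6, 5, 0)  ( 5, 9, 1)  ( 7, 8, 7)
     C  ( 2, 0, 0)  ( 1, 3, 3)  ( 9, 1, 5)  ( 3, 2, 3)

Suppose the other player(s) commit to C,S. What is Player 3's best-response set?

P3 best: {W}

u_3(X vs C,S) = 1
u_3(Y vs C,S) = 1
u_3(Z vs C,S) = 2
u_3(W vs C,S) = 3
max payoff 3 at {W}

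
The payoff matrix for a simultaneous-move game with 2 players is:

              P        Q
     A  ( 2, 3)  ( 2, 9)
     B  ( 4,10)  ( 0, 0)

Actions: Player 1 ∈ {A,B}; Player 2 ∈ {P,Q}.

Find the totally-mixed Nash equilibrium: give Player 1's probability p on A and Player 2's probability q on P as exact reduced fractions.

(p,q) = (5/8, 1/2)

P1 indiff ⇒ q·2+(1-q)·2 = q·4+(1-q)·0 ⇒ q(-2) = (1-q)(-2) ⇒ q = 1/2
P2 indiff ⇒ p·3+(1-p)·10 = p·9+(1-p)·0 ⇒ p(-6) = (1-p)(-10) ⇒ p = 5/8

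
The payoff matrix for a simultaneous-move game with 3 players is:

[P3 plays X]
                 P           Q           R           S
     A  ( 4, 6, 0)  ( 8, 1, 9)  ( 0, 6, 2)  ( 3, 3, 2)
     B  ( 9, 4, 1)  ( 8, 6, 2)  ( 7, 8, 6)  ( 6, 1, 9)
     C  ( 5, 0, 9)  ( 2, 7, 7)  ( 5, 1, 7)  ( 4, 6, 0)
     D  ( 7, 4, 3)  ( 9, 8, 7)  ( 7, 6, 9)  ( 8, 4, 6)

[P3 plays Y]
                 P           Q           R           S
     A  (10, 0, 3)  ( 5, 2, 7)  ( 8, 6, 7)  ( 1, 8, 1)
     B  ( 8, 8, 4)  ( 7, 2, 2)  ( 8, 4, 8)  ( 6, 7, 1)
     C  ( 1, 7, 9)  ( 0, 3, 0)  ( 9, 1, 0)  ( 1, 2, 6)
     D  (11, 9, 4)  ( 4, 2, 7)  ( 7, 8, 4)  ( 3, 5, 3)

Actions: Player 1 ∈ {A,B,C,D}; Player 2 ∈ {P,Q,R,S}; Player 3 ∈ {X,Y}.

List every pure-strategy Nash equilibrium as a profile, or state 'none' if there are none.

(A,P,X): not NE [P1→B gives 9>4; P3→Y gives 3>0]
(A,P,Y): not NE [P1→D gives 11>10; P2→S gives 8>0]
(A,Q,X): not NE [P1→D gives 9>8; P2→R gives 6>1]
(A,Q,Y): not NE [P1→B gives 7>5; P2→S gives 8>2; P3→X gives 9>7]
(A,R,X): not NE [P1→D gives 7>0; P3→Y gives 7>2]
(A,R,Y): not NE [P1→C gives 9>8; P2→S gives 8>6]
(A,S,X): not NE [P1→D gives 8>3; P2→R gives 6>3]
(A,S,Y): not NE [P1→B gives 6>1; P3→X gives 2>1]
(B,P,X): not NE [P2→R gives 8>4; P3→Y gives 4>1]
(B,P,Y): not NE [P1→D gives 11>8]
(B,Q,X): not NE [P1→D gives 9>8; P2→R gives 8>6]
(B,Q,Y): not NE [P2→P gives 8>2]
(B,R,X): not NE [P3→Y gives 8>6]
(B,R,Y): not NE [P1→C gives 9>8; P2→P gives 8>4]
(B,S,X): not NE [P1→D gives 8>6; P2→R gives 8>1]
(B,S,Y): not NE [P2→P gives 8>7; P3→X gives 9>1]
(C,P,X): not NE [P1→B gives 9>5; P2→Q gives 7>0]
(C,P,Y): not NE [P1→D gives 11>1]
(C,Q,X): not NE [P1→D gives 9>2]
(C,Q,Y): not NE [P1→B gives 7>0; P2→P gives 7>3; P3→X gives 7>0]
(C,R,X): not NE [P1→D gives 7>5; P2→Q gives 7>1]
(C,R,Y): not NE [P2→P gives 7>1; P3→X gives 7>0]
(C,S,X): not NE [P1→D gives 8>4; P2→Q gives 7>6; P3→Y gives 6>0]
(C,S,Y): not NE [P1→B gives 6>1; P2→P gives 7>2]
(D,P,X): not NE [P1→B gives 9>7; P2→Q gives 8>4; P3→Y gives 4>3]
(D,P,Y): NE
(D,Q,X): NE
(D,Q,Y): not NE [P1→B gives 7>4; P2→P gives 9>2]
(D,R,X): not NE [P2→Q gives 8>6]
(D,R,Y): not NE [P1→C gives 9>7; P2→P gives 9>8; P3→X gives 9>4]
(D,S,X): not NE [P2→Q gives 8>4]
(D,S,Y): not NE [P1→B gives 6>3; P2→P gives 9>5; P3→X gives 6>3]

NE set: (D,P,Y), (D,Q,X)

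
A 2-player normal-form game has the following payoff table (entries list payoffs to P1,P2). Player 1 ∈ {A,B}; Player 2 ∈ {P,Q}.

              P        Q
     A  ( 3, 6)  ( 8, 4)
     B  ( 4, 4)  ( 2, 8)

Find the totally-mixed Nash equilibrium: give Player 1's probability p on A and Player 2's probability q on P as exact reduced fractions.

P1 indiff ⇒ q·3+(1-q)·8 = q·4+(1-q)·2 ⇒ q(-1) = (1-q)(-6) ⇒ q = 6/7
P2 indiff ⇒ p·6+(1-p)·4 = p·4+(1-p)·8 ⇒ p(2) = (1-p)(4) ⇒ p = 2/3

P1 mixes 2/3 on A; P2 mixes 6/7 on P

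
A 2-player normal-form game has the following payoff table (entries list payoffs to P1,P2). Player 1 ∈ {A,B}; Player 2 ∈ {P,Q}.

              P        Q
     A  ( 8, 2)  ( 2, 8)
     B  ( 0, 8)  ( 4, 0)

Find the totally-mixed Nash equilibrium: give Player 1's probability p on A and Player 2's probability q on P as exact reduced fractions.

P1 indiff ⇒ q·8+(1-q)·2 = q·0+(1-q)·4 ⇒ q(8) = (1-q)(2) ⇒ q = 1/5
P2 indiff ⇒ p·2+(1-p)·8 = p·8+(1-p)·0 ⇒ p(-6) = (1-p)(-8) ⇒ p = 4/7

P1 mixes 4/7 on A; P2 mixes 1/5 on P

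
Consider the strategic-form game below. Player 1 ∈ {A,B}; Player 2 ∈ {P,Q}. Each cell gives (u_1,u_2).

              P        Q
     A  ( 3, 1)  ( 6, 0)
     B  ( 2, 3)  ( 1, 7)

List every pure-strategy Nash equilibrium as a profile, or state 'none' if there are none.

(A,P): NE
(A,Q): not NE [P2→P gives 1>0]
(B,P): not NE [P1→A gives 3>2; P2→Q gives 7>3]
(B,Q): not NE [P1→A gives 6>1]

NE set: (A,P)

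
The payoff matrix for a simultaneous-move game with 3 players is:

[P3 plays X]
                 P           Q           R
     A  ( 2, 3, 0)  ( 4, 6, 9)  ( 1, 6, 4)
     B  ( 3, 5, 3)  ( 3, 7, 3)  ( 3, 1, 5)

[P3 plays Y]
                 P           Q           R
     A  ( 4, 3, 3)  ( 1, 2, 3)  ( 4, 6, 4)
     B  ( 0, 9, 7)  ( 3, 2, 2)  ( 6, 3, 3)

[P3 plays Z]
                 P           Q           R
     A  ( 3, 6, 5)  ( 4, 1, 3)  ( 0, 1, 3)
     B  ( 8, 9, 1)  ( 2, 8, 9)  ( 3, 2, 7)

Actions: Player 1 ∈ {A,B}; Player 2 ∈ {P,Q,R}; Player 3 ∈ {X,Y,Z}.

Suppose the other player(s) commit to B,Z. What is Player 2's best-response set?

u_2(P vs B,Z) = 9
u_2(Q vs B,Z) = 8
u_2(R vs B,Z) = 2
max payoff 9 at {P}

P2 best: {P}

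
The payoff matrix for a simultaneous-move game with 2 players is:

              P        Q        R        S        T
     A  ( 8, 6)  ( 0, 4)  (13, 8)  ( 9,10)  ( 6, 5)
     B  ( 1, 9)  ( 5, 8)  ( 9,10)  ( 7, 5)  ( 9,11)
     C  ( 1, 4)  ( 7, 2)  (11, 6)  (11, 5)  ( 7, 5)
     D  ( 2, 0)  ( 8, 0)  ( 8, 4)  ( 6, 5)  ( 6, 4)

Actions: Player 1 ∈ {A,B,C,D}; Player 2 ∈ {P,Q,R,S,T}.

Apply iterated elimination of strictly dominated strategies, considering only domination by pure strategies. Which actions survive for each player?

Remaining: P1:{A,B,C} P2:{R,S,T}

P2 drop P (R beats it: A:8>6 B:10>9 C:6>4 D:4>0)
P2 drop Q (R beats it: A:8>4 B:10>8 C:6>2 D:4>0)
P1 drop D (B beats it: R:9>8 S:7>6 T:9>6)
P1→{A,B,C} P2→{R,S,T}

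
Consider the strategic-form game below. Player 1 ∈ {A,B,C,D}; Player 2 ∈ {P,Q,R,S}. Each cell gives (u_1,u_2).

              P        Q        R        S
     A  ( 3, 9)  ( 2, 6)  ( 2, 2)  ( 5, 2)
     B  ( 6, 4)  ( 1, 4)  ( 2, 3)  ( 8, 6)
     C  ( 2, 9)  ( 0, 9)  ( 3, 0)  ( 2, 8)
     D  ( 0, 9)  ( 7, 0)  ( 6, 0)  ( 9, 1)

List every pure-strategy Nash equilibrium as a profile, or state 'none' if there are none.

(A,P): not NE [P1→B gives 6>3]
(A,Q): not NE [P1→D gives 7>2; P2→P gives 9>6]
(A,R): not NE [P1→D gives 6>2; P2→P gives 9>2]
(A,S): not NE [P1→D gives 9>5; P2→P gives 9>2]
(B,P): not NE [P2→S gives 6>4]
(B,Q): not NE [P1→D gives 7>1; P2→S gives 6>4]
(B,R): not NE [P1→D gives 6>2; P2→S gives 6>3]
(B,S): not NE [P1→D gives 9>8]
(C,P): not NE [P1→B gives 6>2]
(C,Q): not NE [P1→D gives 7>0]
(C,R): not NE [P1→D gives 6>3; P2→Q gives 9>0]
(C,S): not NE [P1→D gives 9>2; P2→Q gives 9>8]
(D,P): not NE [P1→B gives 6>0]
(D,Q): not NE [P2→P gives 9>0]
(D,R): not NE [P2→P gives 9>0]
(D,S): not NE [P2→P gives 9>1]

Equilibria: none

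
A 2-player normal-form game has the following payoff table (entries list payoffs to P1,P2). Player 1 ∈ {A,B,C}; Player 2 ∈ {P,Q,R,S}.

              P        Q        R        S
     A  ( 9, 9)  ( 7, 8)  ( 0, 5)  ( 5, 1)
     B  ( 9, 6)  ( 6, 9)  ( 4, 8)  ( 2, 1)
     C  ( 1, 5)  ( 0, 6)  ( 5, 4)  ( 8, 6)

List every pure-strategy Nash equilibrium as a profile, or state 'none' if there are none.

(A,P): NE
(A,Q): not NE [P2→P gives 9>8]
(A,R): not NE [P1→C gives 5>0; P2→P gives 9>5]
(A,S): not NE [P1→C gives 8>5; P2→P gives 9>1]
(B,P): not NE [P2→Q gives 9>6]
(B,Q): not NE [P1→A gives 7>6]
(B,R): not NE [P1→C gives 5>4; P2→Q gives 9>8]
(B,S): not NE [P1→C gives 8>2; P2→Q gives 9>1]
(C,P): not NE [P1→B gives 9>1; P2→S gives 6>5]
(C,Q): not NE [P1→A gives 7>0]
(C,R): not NE [P2→S gives 6>4]
(C,S): NE

NE set: (A,P), (C,S)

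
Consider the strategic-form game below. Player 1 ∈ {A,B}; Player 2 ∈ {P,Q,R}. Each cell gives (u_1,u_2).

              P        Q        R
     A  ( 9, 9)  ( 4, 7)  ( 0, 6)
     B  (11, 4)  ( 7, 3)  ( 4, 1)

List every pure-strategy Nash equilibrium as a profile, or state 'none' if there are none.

PSNE = {(B,P)}

(A,P): not NE [P1→B gives 11>9]
(A,Q): not NE [P1→B gives 7>4; P2→P gives 9>7]
(A,R): not NE [P1→B gives 4>0; P2→P gives 9>6]
(B,P): NE
(B,Q): not NE [P2→P gives 4>3]
(B,R): not NE [P2→P gives 4>1]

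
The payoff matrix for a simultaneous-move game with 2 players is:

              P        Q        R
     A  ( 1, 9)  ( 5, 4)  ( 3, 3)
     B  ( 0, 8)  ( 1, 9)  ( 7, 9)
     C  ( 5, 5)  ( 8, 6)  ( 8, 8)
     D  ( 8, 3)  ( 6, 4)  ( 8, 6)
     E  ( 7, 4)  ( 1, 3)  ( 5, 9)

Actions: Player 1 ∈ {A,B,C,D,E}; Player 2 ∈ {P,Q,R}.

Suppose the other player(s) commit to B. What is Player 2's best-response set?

P2 best: {Q,R}

u_2(P vs B) = 8
u_2(Q vs B) = 9
u_2(R vs B) = 9
max payoff 9 at {Q,R}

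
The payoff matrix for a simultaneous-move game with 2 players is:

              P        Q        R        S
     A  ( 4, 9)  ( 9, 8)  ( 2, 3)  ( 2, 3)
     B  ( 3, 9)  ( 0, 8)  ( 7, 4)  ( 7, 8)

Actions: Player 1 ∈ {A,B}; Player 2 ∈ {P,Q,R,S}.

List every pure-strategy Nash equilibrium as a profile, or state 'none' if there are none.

Nash profiles: (A,P)

(A,P): NE
(A,Q): not NE [P2→P gives 9>8]
(A,R): not NE [P1→B gives 7>2; P2→P gives 9>3]
(A,S): not NE [P1→B gives 7>2; P2→P gives 9>3]
(B,P): not NE [P1→A gives 4>3]
(B,Q): not NE [P1→A gives 9>0; P2→P gives 9>8]
(B,R): not NE [P2→P gives 9>4]
(B,S): not NE [P2→P gives 9>8]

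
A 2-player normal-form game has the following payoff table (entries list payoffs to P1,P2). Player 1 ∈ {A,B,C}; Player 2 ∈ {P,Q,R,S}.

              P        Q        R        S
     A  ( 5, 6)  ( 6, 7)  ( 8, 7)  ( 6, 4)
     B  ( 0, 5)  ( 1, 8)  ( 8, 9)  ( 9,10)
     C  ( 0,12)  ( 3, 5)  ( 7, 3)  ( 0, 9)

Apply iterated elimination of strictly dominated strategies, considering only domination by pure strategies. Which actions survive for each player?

IESDS → P1:{A,B} P2:{Q,R,S}

P1 drop C (A beats it: P:5>0 Q:6>3 R:8>7 S:6>0)
P2 drop P (Q beats it: A:7>6 B:8>5)
P1→{A,B} P2→{Q,R,S}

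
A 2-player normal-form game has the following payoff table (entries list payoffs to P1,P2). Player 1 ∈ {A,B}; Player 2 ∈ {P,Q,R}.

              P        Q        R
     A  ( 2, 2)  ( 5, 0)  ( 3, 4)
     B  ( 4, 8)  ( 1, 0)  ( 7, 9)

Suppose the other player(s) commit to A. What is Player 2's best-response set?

BR_2 = {R}

u_2(P vs A) = 2
u_2(Q vs A) = 0
u_2(R vs A) = 4
max payoff 4 at {R}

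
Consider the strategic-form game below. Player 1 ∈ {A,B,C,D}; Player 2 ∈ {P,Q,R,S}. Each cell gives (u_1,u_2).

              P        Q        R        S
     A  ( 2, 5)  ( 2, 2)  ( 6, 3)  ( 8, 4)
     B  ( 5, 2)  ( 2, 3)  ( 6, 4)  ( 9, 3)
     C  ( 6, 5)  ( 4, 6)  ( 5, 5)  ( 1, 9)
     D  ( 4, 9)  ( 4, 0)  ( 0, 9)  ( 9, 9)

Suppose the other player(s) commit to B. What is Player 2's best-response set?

u_2(P vs B) = 2
u_2(Q vs B) = 3
u_2(R vs B) = 4
u_2(S vs B) = 3
max payoff 4 at {R}

argmax u_2 = {R}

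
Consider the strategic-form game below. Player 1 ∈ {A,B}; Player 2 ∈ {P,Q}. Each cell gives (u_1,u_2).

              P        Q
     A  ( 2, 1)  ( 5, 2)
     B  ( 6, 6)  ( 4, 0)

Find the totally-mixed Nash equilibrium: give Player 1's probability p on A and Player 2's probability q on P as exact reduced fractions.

(p,q) = (6/7, 1/5)

P1 indiff ⇒ q·2+(1-q)·5 = q·6+(1-q)·4 ⇒ q(-4) = (1-q)(-1) ⇒ q = 1/5
P2 indiff ⇒ p·1+(1-p)·6 = p·2+(1-p)·0 ⇒ p(-1) = (1-p)(-6) ⇒ p = 6/7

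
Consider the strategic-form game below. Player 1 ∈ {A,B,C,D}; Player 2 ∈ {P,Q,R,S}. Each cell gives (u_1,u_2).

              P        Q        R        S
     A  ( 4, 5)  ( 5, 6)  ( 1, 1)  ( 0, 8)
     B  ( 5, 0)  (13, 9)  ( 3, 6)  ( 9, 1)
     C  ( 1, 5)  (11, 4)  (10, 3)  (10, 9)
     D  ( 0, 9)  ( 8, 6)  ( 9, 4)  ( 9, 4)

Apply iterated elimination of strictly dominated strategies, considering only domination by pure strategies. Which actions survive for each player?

P1 drop A (B beats it: P:5>4 Q:13>5 R:3>1 S:9>0)
P1 drop D (C beats it: P:1>0 Q:11>8 R:10>9 S:10>9)
P2 drop P (S beats it: B:1>0 C:9>5)
P2 drop R (Q beats it: B:9>6 C:4>3)
P1→{B,C} P2→{Q,S}

Survivors P1:{B,C} P2:{Q,S}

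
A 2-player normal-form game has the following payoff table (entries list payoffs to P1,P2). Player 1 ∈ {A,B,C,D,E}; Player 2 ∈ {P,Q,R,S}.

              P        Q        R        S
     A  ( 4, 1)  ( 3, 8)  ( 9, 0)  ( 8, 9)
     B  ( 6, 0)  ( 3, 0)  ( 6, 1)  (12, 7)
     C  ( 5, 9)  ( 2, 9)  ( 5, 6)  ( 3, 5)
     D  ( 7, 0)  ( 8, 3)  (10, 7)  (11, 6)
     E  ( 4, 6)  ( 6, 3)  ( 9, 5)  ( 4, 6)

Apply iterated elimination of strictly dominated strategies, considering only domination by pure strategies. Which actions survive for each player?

P1 drop A (D beats it: P:7>4 Q:8>3 R:10>9 S:11>8)
P1 drop C (B beats it: P:6>5 Q:3>2 R:6>5 S:12>3)
P1 drop E (D beats it: P:7>4 Q:8>6 R:10>9 S:11>4)
P2 drop P (R beats it: B:1>0 D:7>0)
P2 drop Q (R beats it: B:1>0 D:7>3)
P1→{B,D} P2→{R,S}

IESDS → P1:{B,D} P2:{R,S}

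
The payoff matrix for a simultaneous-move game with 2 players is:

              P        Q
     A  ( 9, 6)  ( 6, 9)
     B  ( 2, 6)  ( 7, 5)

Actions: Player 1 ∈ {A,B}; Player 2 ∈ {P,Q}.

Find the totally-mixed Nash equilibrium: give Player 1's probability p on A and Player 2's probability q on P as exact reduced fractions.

(p,q) = (1/4, 1/8)

P1 indiff ⇒ q·9+(1-q)·6 = q·2+(1-q)·7 ⇒ q(7) = (1-q)(1) ⇒ q = 1/8
P2 indiff ⇒ p·6+(1-p)·6 = p·9+(1-p)·5 ⇒ p(-3) = (1-p)(-1) ⇒ p = 1/4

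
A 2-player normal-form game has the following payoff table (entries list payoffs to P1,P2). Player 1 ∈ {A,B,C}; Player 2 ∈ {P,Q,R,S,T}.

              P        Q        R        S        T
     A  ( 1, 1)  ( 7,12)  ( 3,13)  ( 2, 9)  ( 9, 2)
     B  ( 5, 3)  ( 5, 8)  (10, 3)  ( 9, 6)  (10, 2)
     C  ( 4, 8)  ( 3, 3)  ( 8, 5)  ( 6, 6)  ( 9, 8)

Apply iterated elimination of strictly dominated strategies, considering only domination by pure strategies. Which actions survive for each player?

Remaining: P1:{A,B} P2:{Q,R}

P1 drop C (B beats it: P:5>4 Q:5>3 R:10>8 S:9>6 T:10>9)
P2 drop P (Q beats it: A:12>1 B:8>3)
P2 drop S (Q beats it: A:12>9 B:8>6)
P2 drop T (Q beats it: A:12>2 B:8>2)
P1→{A,B} P2→{Q,R}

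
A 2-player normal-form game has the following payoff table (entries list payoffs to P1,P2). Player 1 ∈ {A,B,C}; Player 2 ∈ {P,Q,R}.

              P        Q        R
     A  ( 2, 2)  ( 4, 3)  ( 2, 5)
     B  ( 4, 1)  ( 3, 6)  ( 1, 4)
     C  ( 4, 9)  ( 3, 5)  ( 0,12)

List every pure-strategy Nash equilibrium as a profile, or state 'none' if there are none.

PSNE = {(A,R)}

(A,P): not NE [P1→C gives 4>2; P2→R gives 5>2]
(A,Q): not NE [P2→R gives 5>3]
(A,R): NE
(B,P): not NE [P2→Q gives 6>1]
(B,Q): not NE [P1→A gives 4>3]
(B,R): not NE [P1→A gives 2>1; P2→Q gives 6>4]
(C,P): not NE [P2→R gives 12>9]
(C,Q): not NE [P1→A gives 4>3; P2→R gives 12>5]
(C,R): not NE [P1→A gives 2>0]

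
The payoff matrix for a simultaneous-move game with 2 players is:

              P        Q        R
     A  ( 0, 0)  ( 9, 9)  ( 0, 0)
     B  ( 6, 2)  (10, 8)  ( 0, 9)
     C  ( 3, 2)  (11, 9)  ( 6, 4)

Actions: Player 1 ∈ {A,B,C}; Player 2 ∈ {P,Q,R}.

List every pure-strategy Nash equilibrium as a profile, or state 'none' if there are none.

PSNE = {(C,Q)}

(A,P): not NE [P1→B gives 6>0; P2→Q gives 9>0]
(A,Q): not NE [P1→C gives 11>9]
(A,R): not NE [P1→C gives 6>0; P2→Q gives 9>0]
(B,P): not NE [P2→R gives 9>2]
(B,Q): not NE [P1→C gives 11>10; P2→R gives 9>8]
(B,R): not NE [P1→C gives 6>0]
(C,P): not NE [P1→B gives 6>3; P2→Q gives 9>2]
(C,Q): NE
(C,R): not NE [P2→Q gives 9>4]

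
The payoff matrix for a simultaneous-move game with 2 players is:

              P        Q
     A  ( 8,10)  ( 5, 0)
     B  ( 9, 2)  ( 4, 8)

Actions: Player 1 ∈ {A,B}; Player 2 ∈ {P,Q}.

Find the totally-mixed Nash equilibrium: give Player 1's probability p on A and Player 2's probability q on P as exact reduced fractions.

P1 indiff ⇒ q·8+(1-q)·5 = q·9+(1-q)·4 ⇒ q(-1) = (1-q)(-1) ⇒ q = 1/2
P2 indiff ⇒ p·10+(1-p)·2 = p·0+(1-p)·8 ⇒ p(10) = (1-p)(6) ⇒ p = 3/8

P1 mixes 3/8 on A; P2 mixes 1/2 on P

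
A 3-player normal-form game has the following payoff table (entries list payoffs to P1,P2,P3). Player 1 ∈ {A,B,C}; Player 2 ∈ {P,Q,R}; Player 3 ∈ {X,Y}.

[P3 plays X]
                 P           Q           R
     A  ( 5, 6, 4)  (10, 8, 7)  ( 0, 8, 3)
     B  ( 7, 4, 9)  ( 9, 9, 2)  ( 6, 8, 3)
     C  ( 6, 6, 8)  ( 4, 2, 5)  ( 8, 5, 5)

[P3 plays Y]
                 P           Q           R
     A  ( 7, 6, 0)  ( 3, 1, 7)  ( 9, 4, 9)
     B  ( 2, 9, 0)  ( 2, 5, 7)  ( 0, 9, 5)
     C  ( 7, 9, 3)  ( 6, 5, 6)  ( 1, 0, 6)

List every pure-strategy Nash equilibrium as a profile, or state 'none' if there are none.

(A,P,X): not NE [P1→B gives 7>5; P2→R gives 8>6]
(A,P,Y): not NE [P3→X gives 4>0]
(A,Q,X): NE
(A,Q,Y): not NE [P1→C gives 6>3; P2→P gives 6>1]
(A,R,X): not NE [P1→C gives 8>0; P3→Y gives 9>3]
(A,R,Y): not NE [P2→P gives 6>4]
(B,P,X): not NE [P2→Q gives 9>4]
(B,P,Y): not NE [P1→C gives 7>2; P3→X gives 9>0]
(B,Q,X): not NE [P1→A gives 10>9; P3→Y gives 7>2]
(B,Q,Y): not NE [P1→C gives 6>2; P2→R gives 9>5]
(B,R,X): not NE [P1→C gives 8>6; P2→Q gives 9>8; P3→Y gives 5>3]
(B,R,Y): not NE [P1→A gives 9>0]
(C,P,X): not NE [P1→B gives 7>6]
(C,P,Y): not NE [P3→X gives 8>3]
(C,Q,X): not NE [P1→A gives 10>4; P2→P gives 6>2; P3→Y gives 6>5]
(C,Q,Y): not NE [P2→P gives 9>5]
(C,R,X): not NE [P2→P gives 6>5; P3→Y gives 6>5]
(C,R,Y): not NE [P1→A gives 9>1; P2→P gives 9>0]

Nash profiles: (A,Q,X)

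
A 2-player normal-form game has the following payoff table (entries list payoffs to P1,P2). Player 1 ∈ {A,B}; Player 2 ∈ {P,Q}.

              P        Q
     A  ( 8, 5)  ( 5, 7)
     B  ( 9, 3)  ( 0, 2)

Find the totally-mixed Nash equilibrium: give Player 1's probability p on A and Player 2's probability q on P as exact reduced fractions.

(p,q) = (1/3, 5/6)

P1 indiff ⇒ q·8+(1-q)·5 = q·9+(1-q)·0 ⇒ q(-1) = (1-q)(-5) ⇒ q = 5/6
P2 indiff ⇒ p·5+(1-p)·3 = p·7+(1-p)·2 ⇒ p(-2) = (1-p)(-1) ⇒ p = 1/3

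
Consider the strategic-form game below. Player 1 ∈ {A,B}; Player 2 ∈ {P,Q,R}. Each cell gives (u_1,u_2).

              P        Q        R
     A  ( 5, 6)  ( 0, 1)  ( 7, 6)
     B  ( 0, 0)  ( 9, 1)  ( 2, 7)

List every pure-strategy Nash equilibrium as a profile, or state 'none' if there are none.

PSNE = {(A,P), (A,R)}

(A,P): NE
(A,Q): not NE [P1→B gives 9>0; P2→R gives 6>1]
(A,R): NE
(B,P): not NE [P1→A gives 5>0; P2→R gives 7>0]
(B,Q): not NE [P2→R gives 7>1]
(B,R): not NE [P1→A gives 7>2]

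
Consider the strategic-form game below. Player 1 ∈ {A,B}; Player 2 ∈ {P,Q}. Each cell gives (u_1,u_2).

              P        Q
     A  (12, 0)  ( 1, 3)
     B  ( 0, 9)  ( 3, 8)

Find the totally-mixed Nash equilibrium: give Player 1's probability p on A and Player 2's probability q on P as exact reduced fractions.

P1 mixes 1/4 on A; P2 mixes 1/7 on P

P1 indiff ⇒ q·12+(1-q)·1 = q·0+(1-q)·3 ⇒ q(12) = (1-q)(2) ⇒ q = 1/7
P2 indiff ⇒ p·0+(1-p)·9 = p·3+(1-p)·8 ⇒ p(-3) = (1-p)(-1) ⇒ p = 1/4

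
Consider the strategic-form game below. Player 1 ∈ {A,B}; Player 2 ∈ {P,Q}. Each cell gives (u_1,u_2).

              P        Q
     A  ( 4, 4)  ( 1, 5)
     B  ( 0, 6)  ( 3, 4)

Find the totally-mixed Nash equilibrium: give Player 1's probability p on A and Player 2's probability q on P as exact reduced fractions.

P1 indiff ⇒ q·4+(1-q)·1 = q·0+(1-q)·3 ⇒ q(4) = (1-q)(2) ⇒ q = 1/3
P2 indiff ⇒ p·4+(1-p)·6 = p·5+(1-p)·4 ⇒ p(-1) = (1-p)(-2) ⇒ p = 2/3

(p,q) = (2/3, 1/3)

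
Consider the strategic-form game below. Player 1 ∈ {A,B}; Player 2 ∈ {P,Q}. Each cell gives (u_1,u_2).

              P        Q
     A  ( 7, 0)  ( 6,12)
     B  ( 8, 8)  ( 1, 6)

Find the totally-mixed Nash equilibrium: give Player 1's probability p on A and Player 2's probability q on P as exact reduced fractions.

p=1/7, q=5/6

P1 indiff ⇒ q·7+(1-q)·6 = q·8+(1-q)·1 ⇒ q(-1) = (1-q)(-5) ⇒ q = 5/6
P2 indiff ⇒ p·0+(1-p)·8 = p·12+(1-p)·6 ⇒ p(-12) = (1-p)(-2) ⇒ p = 1/7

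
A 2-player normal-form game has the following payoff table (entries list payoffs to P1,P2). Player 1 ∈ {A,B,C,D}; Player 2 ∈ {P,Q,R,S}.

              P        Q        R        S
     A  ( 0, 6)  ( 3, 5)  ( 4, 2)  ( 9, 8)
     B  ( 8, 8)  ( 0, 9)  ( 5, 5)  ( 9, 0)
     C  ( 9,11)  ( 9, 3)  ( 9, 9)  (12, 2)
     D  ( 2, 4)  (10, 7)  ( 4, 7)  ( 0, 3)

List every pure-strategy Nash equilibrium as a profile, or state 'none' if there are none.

(A,P): not NE [P1→C gives 9>0; P2→S gives 8>6]
(A,Q): not NE [P1→D gives 10>3; P2→S gives 8>5]
(A,R): not NE [P1→C gives 9>4; P2→S gives 8>2]
(A,S): not NE [P1→C gives 12>9]
(B,P): not NE [P1→C gives 9>8; P2→Q gives 9>8]
(B,Q): not NE [P1→D gives 10>0]
(B,R): not NE [P1→C gives 9>5; P2→Q gives 9>5]
(B,S): not NE [P1→C gives 12>9; P2→Q gives 9>0]
(C,P): NE
(C,Q): not NE [P1→D gives 10>9; P2→P gives 11>3]
(C,R): not NE [P2→P gives 11>9]
(C,S): not NE [P2→P gives 11>2]
(D,P): not NE [P1→C gives 9>2; P2→R gives 7>4]
(D,Q): NE
(D,R): not NE [P1→C gives 9>4]
(D,S): not NE [P1→C gives 12>0; P2→R gives 7>3]

Nash profiles: (C,P), (D,Q)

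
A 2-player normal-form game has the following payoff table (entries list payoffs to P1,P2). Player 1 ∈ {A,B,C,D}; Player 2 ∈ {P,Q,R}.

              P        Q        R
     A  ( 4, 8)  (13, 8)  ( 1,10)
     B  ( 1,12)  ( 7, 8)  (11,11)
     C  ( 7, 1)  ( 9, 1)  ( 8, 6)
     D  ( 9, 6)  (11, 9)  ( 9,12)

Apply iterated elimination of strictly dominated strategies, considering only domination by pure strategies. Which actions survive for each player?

Survivors P1:{B,D} P2:{P,R}

P1 drop C (D beats it: P:9>7 Q:11>9 R:9>8)
P2 drop Q (R beats it: A:10>8 B:11>8 D:12>9)
P1 drop A (D beats it: P:9>4 R:9>1)
P1→{B,D} P2→{P,R}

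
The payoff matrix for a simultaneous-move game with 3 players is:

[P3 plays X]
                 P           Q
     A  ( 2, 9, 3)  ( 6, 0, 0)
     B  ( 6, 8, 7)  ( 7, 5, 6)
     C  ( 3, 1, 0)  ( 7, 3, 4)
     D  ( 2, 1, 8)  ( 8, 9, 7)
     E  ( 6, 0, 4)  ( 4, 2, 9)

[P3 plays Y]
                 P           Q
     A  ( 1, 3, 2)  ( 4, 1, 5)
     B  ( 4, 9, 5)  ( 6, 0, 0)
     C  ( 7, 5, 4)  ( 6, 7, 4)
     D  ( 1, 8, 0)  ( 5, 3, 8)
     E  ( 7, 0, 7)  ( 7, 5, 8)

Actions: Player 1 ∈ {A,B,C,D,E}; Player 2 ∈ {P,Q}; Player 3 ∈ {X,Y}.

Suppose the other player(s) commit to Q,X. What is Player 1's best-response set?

u_1(A vs Q,X) = 6
u_1(B vs Q,X) = 7
u_1(C vs Q,X) = 7
u_1(D vs Q,X) = 8
u_1(E vs Q,X) = 4
max payoff 8 at {D}

P1 best: {D}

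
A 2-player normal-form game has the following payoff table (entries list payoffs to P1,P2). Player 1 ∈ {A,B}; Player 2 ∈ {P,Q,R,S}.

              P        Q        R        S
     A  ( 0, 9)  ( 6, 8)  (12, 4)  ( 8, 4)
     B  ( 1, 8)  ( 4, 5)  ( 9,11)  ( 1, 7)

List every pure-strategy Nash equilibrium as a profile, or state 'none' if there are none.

(A,P): not NE [P1→B gives 1>0]
(A,Q): not NE [P2→P gives 9>8]
(A,R): not NE [P2→P gives 9>4]
(A,S): not NE [P2→P gives 9>4]
(B,P): not NE [P2→R gives 11>8]
(B,Q): not NE [P1→A gives 6>4; P2→R gives 11>5]
(B,R): not NE [P1→A gives 12>9]
(B,S): not NE [P1→A gives 8>1; P2→R gives 11>7]

No pure NE.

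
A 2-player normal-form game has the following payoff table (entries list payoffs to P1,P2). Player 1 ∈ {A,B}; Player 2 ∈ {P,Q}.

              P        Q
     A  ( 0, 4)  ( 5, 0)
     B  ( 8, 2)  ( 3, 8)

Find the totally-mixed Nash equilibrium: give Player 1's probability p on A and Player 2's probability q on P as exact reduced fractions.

p=3/5, q=1/5

P1 indiff ⇒ q·0+(1-q)·5 = q·8+(1-q)·3 ⇒ q(-8) = (1-q)(-2) ⇒ q = 1/5
P2 indiff ⇒ p·4+(1-p)·2 = p·0+(1-p)·8 ⇒ p(4) = (1-p)(6) ⇒ p = 3/5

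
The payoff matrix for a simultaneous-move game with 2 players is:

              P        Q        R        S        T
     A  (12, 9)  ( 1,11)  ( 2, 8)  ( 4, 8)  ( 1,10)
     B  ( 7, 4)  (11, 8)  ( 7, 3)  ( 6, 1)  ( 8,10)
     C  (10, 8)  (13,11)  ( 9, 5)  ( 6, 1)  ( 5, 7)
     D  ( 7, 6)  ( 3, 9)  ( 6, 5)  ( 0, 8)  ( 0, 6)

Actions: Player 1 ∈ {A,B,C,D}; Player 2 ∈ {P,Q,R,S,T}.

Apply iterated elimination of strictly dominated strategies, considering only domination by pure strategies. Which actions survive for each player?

Survivors P1:{B,C} P2:{Q,T}

P1 drop D (C beats it: P:10>7 Q:13>3 R:9>6 S:6>0 T:5>0)
P2 drop P (Q beats it: A:11>9 B:8>4 C:11>8)
P1 drop A (B beats it: Q:11>1 R:7>2 S:6>4 T:8>1)
P2 drop R (Q beats it: B:8>3 C:11>5)
P2 drop S (Q beats it: B:8>1 C:11>1)
P1→{B,C} P2→{Q,T}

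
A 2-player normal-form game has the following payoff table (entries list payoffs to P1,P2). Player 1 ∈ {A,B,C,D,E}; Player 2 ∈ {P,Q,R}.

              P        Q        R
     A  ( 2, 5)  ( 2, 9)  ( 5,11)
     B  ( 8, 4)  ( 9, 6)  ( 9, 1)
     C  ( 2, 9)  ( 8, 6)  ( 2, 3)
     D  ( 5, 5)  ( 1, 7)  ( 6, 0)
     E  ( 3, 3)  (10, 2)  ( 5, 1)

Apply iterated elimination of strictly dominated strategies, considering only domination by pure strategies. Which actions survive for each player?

IESDS → P1:{B,E} P2:{P,Q}

P1 drop A (B beats it: P:8>2 Q:9>2 R:9>5)
P1 drop C (B beats it: P:8>2 Q:9>8 R:9>2)
P1 drop D (B beats it: P:8>5 Q:9>1 R:9>6)
P2 drop R (P beats it: B:4>1 E:3>1)
P1→{B,E} P2→{P,Q}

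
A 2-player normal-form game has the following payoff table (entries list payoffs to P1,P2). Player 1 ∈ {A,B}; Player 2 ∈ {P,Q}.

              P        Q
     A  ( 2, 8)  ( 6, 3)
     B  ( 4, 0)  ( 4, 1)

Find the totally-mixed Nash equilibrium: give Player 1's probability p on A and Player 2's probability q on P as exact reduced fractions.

P1 indiff ⇒ q·2+(1-q)·6 = q·4+(1-q)·4 ⇒ q(-2) = (1-q)(-2) ⇒ q = 1/2
P2 indiff ⇒ p·8+(1-p)·0 = p·3+(1-p)·1 ⇒ p(5) = (1-p)(1) ⇒ p = 1/6

P1 mixes 1/6 on A; P2 mixes 1/2 on P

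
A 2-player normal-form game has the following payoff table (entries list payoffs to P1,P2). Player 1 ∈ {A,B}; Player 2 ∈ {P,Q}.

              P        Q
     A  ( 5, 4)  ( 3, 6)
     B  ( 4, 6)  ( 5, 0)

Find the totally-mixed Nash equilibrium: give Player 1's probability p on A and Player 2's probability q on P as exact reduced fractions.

P1 indiff ⇒ q·5+(1-q)·3 = q·4+(1-q)·5 ⇒ q(1) = (1-q)(2) ⇒ q = 2/3
P2 indiff ⇒ p·4+(1-p)·6 = p·6+(1-p)·0 ⇒ p(-2) = (1-p)(-6) ⇒ p = 3/4

(p,q) = (3/4, 2/3)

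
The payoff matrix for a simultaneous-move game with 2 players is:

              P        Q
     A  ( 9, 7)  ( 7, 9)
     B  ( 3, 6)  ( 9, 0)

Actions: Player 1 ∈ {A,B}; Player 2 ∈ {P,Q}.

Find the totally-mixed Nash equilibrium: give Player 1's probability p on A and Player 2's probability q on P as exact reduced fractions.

p=3/4, q=1/4

P1 indiff ⇒ q·9+(1-q)·7 = q·3+(1-q)·9 ⇒ q(6) = (1-q)(2) ⇒ q = 1/4
P2 indiff ⇒ p·7+(1-p)·6 = p·9+(1-p)·0 ⇒ p(-2) = (1-p)(-6) ⇒ p = 3/4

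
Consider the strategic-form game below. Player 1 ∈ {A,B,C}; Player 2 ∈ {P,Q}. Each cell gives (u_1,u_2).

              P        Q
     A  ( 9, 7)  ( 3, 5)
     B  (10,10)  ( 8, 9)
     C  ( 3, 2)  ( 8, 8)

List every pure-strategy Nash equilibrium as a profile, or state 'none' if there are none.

PSNE = {(B,P), (C,Q)}

(A,P): not NE [P1→B gives 10>9]
(A,Q): not NE [P1→C gives 8>3; P2→P gives 7>5]
(B,P): NE
(B,Q): not NE [P2→P gives 10>9]
(C,P): not NE [P1→B gives 10>3; P2→Q gives 8>2]
(C,Q): NE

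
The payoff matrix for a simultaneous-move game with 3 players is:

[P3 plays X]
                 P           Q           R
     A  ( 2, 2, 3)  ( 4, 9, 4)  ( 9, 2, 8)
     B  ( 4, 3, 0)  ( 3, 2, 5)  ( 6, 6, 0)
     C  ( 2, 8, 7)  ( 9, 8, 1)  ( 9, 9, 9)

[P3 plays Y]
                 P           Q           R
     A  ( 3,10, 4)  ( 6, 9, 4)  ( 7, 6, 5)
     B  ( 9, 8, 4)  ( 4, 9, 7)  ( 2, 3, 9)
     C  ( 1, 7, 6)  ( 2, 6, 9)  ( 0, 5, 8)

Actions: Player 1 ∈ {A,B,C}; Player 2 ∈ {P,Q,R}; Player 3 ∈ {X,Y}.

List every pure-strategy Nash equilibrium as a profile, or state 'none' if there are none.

(A,P,X): not NE [P1→B gives 4>2; P2→Q gives 9>2; P3→Y gives 4>3]
(A,P,Y): not NE [P1→B gives 9>3]
(A,Q,X): not NE [P1→C gives 9>4]
(A,Q,Y): not NE [P2→P gives 10>9]
(A,R,X): not NE [P2→Q gives 9>2]
(A,R,Y): not NE [P2→P gives 10>6; P3→X gives 8>5]
(B,P,X): not NE [P2→R gives 6>3; P3→Y gives 4>0]
(B,P,Y): not NE [P2→Q gives 9>8]
(B,Q,X): not NE [P1→C gives 9>3; P2→R gives 6>2; P3→Y gives 7>5]
(B,Q,Y): not NE [P1→A gives 6>4]
(B,R,X): not NE [P1→C gives 9>6; P3→Y gives 9>0]
(B,R,Y): not NE [P1→A gives 7>2; P2→Q gives 9>3]
(C,P,X): not NE [P1→B gives 4>2; P2→R gives 9>8]
(C,P,Y): not NE [P1→B gives 9>1; P3→X gives 7>6]
(C,Q,X): not NE [P2→R gives 9>8; P3→Y gives 9>1]
(C,Q,Y): not NE [P1→A gives 6>2; P2→P gives 7>6]
(C,R,X): NE
(C,R,Y): not NE [P1→A gives 7>0; P2→P gives 7>5; P3→X gives 9>8]

NE set: (C,R,X)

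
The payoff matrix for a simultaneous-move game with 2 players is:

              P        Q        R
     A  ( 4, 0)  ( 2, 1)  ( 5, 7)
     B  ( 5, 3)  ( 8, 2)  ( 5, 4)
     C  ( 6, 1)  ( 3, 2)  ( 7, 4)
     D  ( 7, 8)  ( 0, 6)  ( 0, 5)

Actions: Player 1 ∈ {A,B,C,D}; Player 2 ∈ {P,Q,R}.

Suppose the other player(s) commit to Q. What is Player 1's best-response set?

u_1(A vs Q) = 2
u_1(B vs Q) = 8
u_1(C vs Q) = 3
u_1(D vs Q) = 0
max payoff 8 at {B}

P1 best: {B}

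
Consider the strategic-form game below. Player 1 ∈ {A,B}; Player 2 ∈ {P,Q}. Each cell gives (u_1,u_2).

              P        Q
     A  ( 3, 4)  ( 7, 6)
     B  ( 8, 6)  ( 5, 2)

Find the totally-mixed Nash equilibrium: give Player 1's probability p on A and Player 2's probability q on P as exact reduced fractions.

P1 indiff ⇒ q·3+(1-q)·7 = q·8+(1-q)·5 ⇒ q(-5) = (1-q)(-2) ⇒ q = 2/7
P2 indiff ⇒ p·4+(1-p)·6 = p·6+(1-p)·2 ⇒ p(-2) = (1-p)(-4) ⇒ p = 2/3

P1 mixes 2/3 on A; P2 mixes 2/7 on P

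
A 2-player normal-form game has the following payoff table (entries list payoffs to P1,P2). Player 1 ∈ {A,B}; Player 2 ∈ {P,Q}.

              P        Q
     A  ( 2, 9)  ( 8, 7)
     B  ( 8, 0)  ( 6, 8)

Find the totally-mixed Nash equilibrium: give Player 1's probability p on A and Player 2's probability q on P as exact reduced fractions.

P1 indiff ⇒ q·2+(1-q)·8 = q·8+(1-q)·6 ⇒ q(-6) = (1-q)(-2) ⇒ q = 1/4
P2 indiff ⇒ p·9+(1-p)·0 = p·7+(1-p)·8 ⇒ p(2) = (1-p)(8) ⇒ p = 4/5

(p,q) = (4/5, 1/4)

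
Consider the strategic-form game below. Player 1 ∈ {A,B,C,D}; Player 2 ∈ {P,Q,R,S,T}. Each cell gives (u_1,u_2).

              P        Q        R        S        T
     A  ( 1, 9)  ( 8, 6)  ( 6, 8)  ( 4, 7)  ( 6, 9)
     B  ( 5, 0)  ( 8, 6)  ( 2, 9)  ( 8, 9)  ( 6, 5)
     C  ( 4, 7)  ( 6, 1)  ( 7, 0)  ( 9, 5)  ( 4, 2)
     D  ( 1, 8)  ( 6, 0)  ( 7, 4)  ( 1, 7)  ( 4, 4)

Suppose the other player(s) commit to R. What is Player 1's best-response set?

u_1(A vs R) = 6
u_1(B vs R) = 2
u_1(C vs R) = 7
u_1(D vs R) = 7
max payoff 7 at {C,D}

P1 best: {C,D}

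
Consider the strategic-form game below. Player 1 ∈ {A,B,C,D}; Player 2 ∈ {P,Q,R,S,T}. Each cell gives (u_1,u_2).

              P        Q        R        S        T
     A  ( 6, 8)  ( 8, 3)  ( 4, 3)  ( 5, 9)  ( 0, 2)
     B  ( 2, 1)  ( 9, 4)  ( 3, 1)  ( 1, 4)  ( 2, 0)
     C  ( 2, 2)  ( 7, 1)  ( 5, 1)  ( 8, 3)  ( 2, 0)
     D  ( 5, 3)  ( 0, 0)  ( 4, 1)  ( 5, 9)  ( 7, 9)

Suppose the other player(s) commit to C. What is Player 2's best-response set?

u_2(P vs C) = 2
u_2(Q vs C) = 1
u_2(R vs C) = 1
u_2(S vs C) = 3
u_2(T vs C) = 0
max payoff 3 at {S}

P2 best: {S}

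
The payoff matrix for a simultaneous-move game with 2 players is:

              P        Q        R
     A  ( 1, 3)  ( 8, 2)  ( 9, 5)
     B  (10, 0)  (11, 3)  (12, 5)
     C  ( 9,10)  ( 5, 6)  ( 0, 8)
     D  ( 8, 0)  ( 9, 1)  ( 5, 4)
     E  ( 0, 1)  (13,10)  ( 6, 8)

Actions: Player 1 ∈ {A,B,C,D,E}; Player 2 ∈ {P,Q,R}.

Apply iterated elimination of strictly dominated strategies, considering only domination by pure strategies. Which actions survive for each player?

P1 drop A (B beats it: P:10>1 Q:11>8 R:12>9)
P1 drop C (B beats it: P:10>9 Q:11>5 R:12>0)
P1 drop D (B beats it: P:10>8 Q:11>9 R:12>5)
P2 drop P (Q beats it: B:3>0 E:10>1)
P1→{B,E} P2→{Q,R}

Survivors P1:{B,E} P2:{Q,R}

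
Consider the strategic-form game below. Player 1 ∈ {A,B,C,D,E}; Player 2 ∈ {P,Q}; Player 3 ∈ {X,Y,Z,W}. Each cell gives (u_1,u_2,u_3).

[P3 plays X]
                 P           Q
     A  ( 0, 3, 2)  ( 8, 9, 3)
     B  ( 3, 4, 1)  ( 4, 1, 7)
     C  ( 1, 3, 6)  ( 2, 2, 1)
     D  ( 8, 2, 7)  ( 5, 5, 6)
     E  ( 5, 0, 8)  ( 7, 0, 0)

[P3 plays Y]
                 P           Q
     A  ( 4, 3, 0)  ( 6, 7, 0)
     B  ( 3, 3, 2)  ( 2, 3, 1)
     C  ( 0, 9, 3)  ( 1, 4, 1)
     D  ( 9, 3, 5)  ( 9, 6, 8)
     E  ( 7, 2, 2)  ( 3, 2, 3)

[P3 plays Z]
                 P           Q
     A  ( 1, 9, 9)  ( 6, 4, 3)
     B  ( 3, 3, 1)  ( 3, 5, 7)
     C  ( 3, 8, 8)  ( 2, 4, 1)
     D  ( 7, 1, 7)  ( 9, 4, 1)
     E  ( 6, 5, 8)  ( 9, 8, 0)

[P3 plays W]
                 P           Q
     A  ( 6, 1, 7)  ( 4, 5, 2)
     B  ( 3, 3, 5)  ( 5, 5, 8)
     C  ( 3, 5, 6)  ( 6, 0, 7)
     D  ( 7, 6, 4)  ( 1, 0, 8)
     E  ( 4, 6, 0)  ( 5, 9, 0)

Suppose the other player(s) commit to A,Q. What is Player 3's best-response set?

u_3(X vs A,Q) = 3
u_3(Y vs A,Q) = 0
u_3(Z vs A,Q) = 3
u_3(W vs A,Q) = 2
max payoff 3 at {X,Z}

P3 best: {X,Z}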